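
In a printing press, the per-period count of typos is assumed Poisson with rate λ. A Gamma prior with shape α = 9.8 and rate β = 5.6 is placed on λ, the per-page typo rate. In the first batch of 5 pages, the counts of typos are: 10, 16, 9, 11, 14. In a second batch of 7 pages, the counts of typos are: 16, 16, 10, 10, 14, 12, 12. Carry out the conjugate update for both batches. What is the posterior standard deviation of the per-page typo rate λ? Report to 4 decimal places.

0.7183

With a Gamma(shape α, rate β) prior, the Poisson likelihood is conjugate: the posterior is Gamma(α + ΣXᵢ, β + n).
Batch 1: sum of counts S = 60 over n = 5 pages.
After batch 1: Gamma(α+S, β+n) = Gamma(9.8+60, 5.6+5) = Gamma(69.8, 10.6).
Batch 2: sum of counts S = 90 over n = 7 pages.
After batch 2: Gamma(α+S, β+n) = Gamma(69.8+90, 10.6+7) = Gamma(159.8, 17.6).
SD = √α/β = √159.8/17.6 = 0.7183.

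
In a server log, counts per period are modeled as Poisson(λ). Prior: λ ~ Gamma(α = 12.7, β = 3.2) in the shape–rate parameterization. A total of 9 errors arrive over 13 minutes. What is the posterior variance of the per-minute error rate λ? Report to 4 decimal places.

0.0827

With a Gamma(shape α, rate β) prior, the Poisson likelihood is conjugate: the posterior is Gamma(α + ΣXᵢ, β + n).
Posterior: Gamma(α+S, β+n) = Gamma(12.7+9, 3.2+13) = Gamma(21.7, 16.2).
Var = α/β² = 21.7/16.2² = 0.0827.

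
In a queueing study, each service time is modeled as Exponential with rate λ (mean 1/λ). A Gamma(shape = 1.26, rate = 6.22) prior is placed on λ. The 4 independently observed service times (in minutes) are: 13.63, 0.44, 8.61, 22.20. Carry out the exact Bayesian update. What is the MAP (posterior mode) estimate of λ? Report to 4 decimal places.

With a Gamma(shape α, rate β) prior on the exponential rate λ, the posterior after n observations with total T = Σxᵢ is Gamma(α+n, β+T).
Sum of observations T = 44.88 minutes; n = 4.
Posterior: Gamma(1.26+4, 6.22+44.88) = Gamma(5.26, 51.10).
Mode = (α−1)/β = 0.0834.

0.0834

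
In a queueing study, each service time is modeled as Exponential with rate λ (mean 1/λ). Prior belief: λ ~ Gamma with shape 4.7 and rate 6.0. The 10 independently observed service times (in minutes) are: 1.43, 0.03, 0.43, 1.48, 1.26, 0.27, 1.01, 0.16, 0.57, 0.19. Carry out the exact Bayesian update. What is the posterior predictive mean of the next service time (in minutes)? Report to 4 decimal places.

0.9365

With a Gamma(shape α, rate β) prior on the exponential rate λ, the posterior after n observations with total T = Σxᵢ is Gamma(α+n, β+T).
Sum of observations T = 6.83 minutes; n = 10.
Posterior: Gamma(4.7+10, 6.0+6.83) = Gamma(14.7, 12.83).
The predictive distribution for the next observation is Lomax; its mean is β/(α−1) = 12.83/13.7 = 0.9365.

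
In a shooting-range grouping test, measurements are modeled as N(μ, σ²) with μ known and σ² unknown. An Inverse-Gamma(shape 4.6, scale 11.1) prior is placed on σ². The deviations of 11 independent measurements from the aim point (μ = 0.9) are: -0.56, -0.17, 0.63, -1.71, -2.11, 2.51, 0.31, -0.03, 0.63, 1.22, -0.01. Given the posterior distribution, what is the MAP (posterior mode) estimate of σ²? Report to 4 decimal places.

1.7387

With known mean μ and an Inverse-Gamma(α, β) prior on σ², the Normal likelihood is conjugate: posterior is Inv-Gamma(α + n/2, β + Σ(xᵢ−μ)²/2).
Σ(xᵢ−μ)² = (-0.56)² + (-0.17)² + (0.63)² + (-1.71)² + (-2.11)² + (2.51)² + (0.31)² + (-0.03)² + (0.63)² + (1.22)² + (-0.01)² = 16.3981.
Posterior: Inv-Gamma(4.6 + 11/2, 11.1 + 16.3981/2) = Inv-Gamma(10.10, 19.29905).
Mode = β/(α+1) = 19.29905/11.10 = 1.7387.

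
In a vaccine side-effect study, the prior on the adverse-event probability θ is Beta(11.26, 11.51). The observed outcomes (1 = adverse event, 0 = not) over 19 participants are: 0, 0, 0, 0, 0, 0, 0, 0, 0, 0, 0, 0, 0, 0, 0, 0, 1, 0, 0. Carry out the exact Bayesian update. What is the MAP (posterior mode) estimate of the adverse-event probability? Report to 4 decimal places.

0.2831

The Beta prior is conjugate to a Binomial/Bernoulli likelihood; the update adds successes to α and failures to β.
Posterior: Beta(α+k, β+n−k) = Beta(11.26+1, 11.51+18) = Beta(12.26, 29.51).
Mode of Beta(a,b) for a,b>1 is (a−1)/(a+b−2) = 11.26/39.77 = 0.2831.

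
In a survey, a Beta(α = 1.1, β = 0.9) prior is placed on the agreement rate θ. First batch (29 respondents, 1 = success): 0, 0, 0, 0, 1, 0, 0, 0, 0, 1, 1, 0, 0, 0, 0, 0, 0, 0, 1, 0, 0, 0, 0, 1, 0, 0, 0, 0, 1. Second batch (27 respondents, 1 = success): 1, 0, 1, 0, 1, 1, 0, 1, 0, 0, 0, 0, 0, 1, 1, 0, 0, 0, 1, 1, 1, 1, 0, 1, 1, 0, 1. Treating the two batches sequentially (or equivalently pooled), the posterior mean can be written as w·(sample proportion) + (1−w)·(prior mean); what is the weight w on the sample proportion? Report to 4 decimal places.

The Beta prior is conjugate to a Binomial/Bernoulli likelihood; the update adds successes to α and failures to β.
Total number of respondents: n = 29 + 27 = 56.
Posterior mean = (α₀+k)/(α₀+β₀+n) = [n/(α₀+β₀+n)]·(k/n) + [(α₀+β₀)/(α₀+β₀+n)]·α₀/(α₀+β₀), so only n and the prior enter the weight.
The weight on the data is w = n/(α₀+β₀+n) = 56/(1.1+0.9+56) = 56/58.0 = 0.9655.

0.9655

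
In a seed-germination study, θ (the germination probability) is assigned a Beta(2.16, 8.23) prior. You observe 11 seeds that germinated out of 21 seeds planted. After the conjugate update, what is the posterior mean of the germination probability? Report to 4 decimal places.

0.4192

The Beta prior is conjugate to a Binomial/Bernoulli likelihood; the update adds successes to α and failures to β.
Posterior: Beta(α+k, β+n−k) = Beta(2.16+11, 8.23+10) = Beta(13.16, 18.23).
Posterior mean = α/(α+β) = 13.16/31.39 = 0.4192.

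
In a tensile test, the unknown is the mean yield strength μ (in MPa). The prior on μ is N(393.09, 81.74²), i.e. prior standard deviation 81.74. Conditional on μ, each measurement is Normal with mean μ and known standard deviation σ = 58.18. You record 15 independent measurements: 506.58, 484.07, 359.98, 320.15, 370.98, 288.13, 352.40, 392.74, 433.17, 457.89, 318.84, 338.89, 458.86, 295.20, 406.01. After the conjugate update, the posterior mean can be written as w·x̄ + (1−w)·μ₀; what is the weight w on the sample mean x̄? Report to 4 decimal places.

0.9673

For Normal data with known variance σ², a Normal(μ₀, σ₀²) prior on μ is conjugate. Posterior precision = 1/σ₀² + n/σ²; posterior mean is the precision-weighted average of μ₀ and x̄.
σ₀² = 81.74² = 6681.4276, σ² = 58.18² = 3384.9124. Prior precision 1/σ₀² = 1/6681.4276; data precision n/σ² = 15/3384.9124.
w = (n/σ²)/(1/σ₀² + n/σ²) = n·σ₀²/(σ² + n·σ₀²) = 15·6681.4276/(3384.9124 + 15·6681.4276) = 100221.414/103606.3264 = 0.9673.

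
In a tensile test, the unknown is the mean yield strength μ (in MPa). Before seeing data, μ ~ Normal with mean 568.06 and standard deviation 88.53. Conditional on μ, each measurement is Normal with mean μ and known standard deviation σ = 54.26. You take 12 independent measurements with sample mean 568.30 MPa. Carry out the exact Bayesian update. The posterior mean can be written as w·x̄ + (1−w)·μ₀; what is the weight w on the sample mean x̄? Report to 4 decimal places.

0.9696

For Normal data with known variance σ², a Normal(μ₀, σ₀²) prior on μ is conjugate. Posterior precision = 1/σ₀² + n/σ²; posterior mean is the precision-weighted average of μ₀ and x̄.
σ₀² = 88.53² = 7837.5609, σ² = 54.26² = 2944.1476. Prior precision 1/σ₀² = 1/7837.5609; data precision n/σ² = 12/2944.1476.
w = (n/σ²)/(1/σ₀² + n/σ²) = n·σ₀²/(σ² + n·σ₀²) = 12·7837.5609/(2944.1476 + 12·7837.5609) = 94050.7308/96994.8784 = 0.9696.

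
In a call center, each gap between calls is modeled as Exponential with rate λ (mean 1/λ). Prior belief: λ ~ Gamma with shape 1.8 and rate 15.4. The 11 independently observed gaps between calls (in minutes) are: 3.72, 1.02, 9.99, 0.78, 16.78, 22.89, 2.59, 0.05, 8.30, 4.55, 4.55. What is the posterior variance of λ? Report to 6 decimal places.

With a Gamma(shape α, rate β) prior on the exponential rate λ, the posterior after n observations with total T = Σxᵢ is Gamma(α+n, β+T).
Sum of observations T = 75.22 minutes; n = 11.
Posterior: Gamma(1.8+11, 15.4+75.22) = Gamma(12.8, 90.62).
Var = α/β² = 0.001559.

0.001559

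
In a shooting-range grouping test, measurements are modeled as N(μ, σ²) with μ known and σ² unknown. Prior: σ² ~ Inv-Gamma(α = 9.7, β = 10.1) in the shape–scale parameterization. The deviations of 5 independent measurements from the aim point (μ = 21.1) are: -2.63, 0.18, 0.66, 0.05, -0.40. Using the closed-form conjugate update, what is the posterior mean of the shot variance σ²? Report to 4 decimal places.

With known mean μ and an Inverse-Gamma(α, β) prior on σ², the Normal likelihood is conjugate: posterior is Inv-Gamma(α + n/2, β + Σ(xᵢ−μ)²/2).
Σ(xᵢ−μ)² = (-2.63)² + (0.18)² + (0.66)² + (0.05)² + (-0.40)² = 7.5474.
Posterior: Inv-Gamma(9.7 + 5/2, 10.1 + 7.5474/2) = Inv-Gamma(12.20, 13.87370).
E[σ²|data] = β/(α−1) = 13.87370/11.20 = 1.2387.

1.2387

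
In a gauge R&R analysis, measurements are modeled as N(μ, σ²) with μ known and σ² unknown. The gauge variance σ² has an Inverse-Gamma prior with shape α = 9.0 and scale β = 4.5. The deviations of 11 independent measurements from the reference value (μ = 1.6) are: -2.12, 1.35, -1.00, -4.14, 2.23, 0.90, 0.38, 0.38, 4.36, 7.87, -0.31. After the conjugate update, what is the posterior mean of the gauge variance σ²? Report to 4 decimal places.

With known mean μ and an Inverse-Gamma(α, β) prior on σ², the Normal likelihood is conjugate: posterior is Inv-Gamma(α + n/2, β + Σ(xᵢ−μ)²/2).
Σ(xᵢ−μ)² = (-2.12)² + (1.35)² + (-1.00)² + (-4.14)² + (2.23)² + (0.90)² + (0.38)² + (0.38)² + (4.36)² + (7.87)² + (-0.31)² = 111.5708.
Posterior: Inv-Gamma(9.0 + 11/2, 4.5 + 111.5708/2) = Inv-Gamma(14.50, 60.28540).
E[σ²|data] = β/(α−1) = 60.28540/13.50 = 4.4656.

4.4656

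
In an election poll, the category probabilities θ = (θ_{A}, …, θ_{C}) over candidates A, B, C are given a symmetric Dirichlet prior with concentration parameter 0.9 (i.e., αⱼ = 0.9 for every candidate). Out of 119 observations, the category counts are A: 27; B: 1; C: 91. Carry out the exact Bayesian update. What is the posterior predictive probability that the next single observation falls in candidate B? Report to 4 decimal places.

0.0156

The Dirichlet prior is conjugate to the Multinomial likelihood: each posterior αⱼ = prior αⱼ + observed count nⱼ.
Posterior concentration: (27.9, 1.9, 91.9), total = 121.7.
P(next = B | data) = α_{B}/Σα = 0.0156.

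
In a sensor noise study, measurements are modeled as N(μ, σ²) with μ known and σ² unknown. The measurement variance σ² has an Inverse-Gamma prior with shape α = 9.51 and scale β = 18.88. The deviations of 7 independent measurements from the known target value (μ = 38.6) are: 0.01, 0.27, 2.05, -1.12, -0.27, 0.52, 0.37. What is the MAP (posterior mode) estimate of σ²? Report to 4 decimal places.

With known mean μ and an Inverse-Gamma(α, β) prior on σ², the Normal likelihood is conjugate: posterior is Inv-Gamma(α + n/2, β + Σ(xᵢ−μ)²/2).
Σ(xᵢ−μ)² = (0.01)² + (0.27)² + (2.05)² + (-1.12)² + (-0.27)² + (0.52)² + (0.37)² = 6.0101.
Posterior: Inv-Gamma(9.51 + 7/2, 18.88 + 6.0101/2) = Inv-Gamma(13.01, 21.88505).
Mode = β/(α+1) = 21.88505/14.01 = 1.5621.

1.5621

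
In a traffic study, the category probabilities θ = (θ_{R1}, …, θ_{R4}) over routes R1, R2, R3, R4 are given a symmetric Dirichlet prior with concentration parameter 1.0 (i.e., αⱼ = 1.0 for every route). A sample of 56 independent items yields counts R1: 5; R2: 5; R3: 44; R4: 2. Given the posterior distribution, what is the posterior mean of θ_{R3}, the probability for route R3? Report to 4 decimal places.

0.7500

The Dirichlet prior is conjugate to the Multinomial likelihood: each posterior αⱼ = prior αⱼ + observed count nⱼ.
Posterior concentration: (6.0, 6.0, 45.0, 3.0), total = 60.0.
E[θ_{R3}|data] = α_{R3}/Σα = 45.0/60.0 = 0.7500.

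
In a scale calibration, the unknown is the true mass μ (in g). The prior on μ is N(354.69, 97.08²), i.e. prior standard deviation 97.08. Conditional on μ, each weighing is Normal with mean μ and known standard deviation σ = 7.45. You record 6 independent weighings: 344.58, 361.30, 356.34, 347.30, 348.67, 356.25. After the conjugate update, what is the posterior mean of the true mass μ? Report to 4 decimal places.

352.4089

For Normal data with known variance σ², a Normal(μ₀, σ₀²) prior on μ is conjugate. Posterior precision = 1/σ₀² + n/σ²; posterior mean is the precision-weighted average of μ₀ and x̄.
Σxᵢ = 344.58 + 361.30 + 356.34 + 347.30 + 348.67 + 356.25 = 2114.44, so n·x̄ = 2114.44.
σ₀² = 97.08² = 9424.5264, σ² = 7.45² = 55.5025; σ² + n·σ₀² = 55.5025 + 6·9424.5264 = 56602.6609.
Posterior mean = (μ₀/σ₀² + n·x̄/σ²)/(1/σ₀² + n/σ²) = (σ²·μ₀ + σ₀²·n·x̄)/(σ² + n·σ₀²) = (55.5025·354.69 + 9424.5264·2114.44)/56602.6609 = 19947281.782941/56602.6609 = 352.4089.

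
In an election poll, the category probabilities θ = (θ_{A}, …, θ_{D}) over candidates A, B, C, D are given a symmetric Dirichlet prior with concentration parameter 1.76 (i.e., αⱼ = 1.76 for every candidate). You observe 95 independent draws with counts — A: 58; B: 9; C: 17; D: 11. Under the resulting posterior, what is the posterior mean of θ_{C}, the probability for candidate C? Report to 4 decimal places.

0.1838

The Dirichlet prior is conjugate to the Multinomial likelihood: each posterior αⱼ = prior αⱼ + observed count nⱼ.
Posterior concentration: (59.76, 10.76, 18.76, 12.76), total = 102.04.
E[θ_{C}|data] = α_{C}/Σα = 18.76/102.04 = 0.1838.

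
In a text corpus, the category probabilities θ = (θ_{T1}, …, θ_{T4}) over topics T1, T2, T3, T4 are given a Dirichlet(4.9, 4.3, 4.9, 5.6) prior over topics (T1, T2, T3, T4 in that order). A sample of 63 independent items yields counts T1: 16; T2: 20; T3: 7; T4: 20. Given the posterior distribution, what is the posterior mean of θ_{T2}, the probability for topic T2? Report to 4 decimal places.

0.2938

The Dirichlet prior is conjugate to the Multinomial likelihood: each posterior αⱼ = prior αⱼ + observed count nⱼ.
Posterior concentration: (20.9, 24.3, 11.9, 25.6), total = 82.7.
E[θ_{T2}|data] = α_{T2}/Σα = 24.3/82.7 = 0.2938.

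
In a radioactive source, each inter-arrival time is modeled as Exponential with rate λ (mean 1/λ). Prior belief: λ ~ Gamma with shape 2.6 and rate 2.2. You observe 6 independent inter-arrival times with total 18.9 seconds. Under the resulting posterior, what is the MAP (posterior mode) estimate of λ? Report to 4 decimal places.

With a Gamma(shape α, rate β) prior on the exponential rate λ, the posterior after n observations with total T = Σxᵢ is Gamma(α+n, β+T).
Posterior: Gamma(2.6+6, 2.2+18.9) = Gamma(8.6, 21.1).
Mode = (α−1)/β = 0.3602.

0.3602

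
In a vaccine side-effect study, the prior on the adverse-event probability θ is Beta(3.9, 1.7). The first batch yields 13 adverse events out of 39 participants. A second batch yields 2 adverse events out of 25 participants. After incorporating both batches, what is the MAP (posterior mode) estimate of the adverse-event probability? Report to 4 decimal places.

0.2648

The Beta prior is conjugate to a Binomial/Bernoulli likelihood; the update adds successes to α and failures to β.
After batch 1: Beta(3.9+13, 1.7+26) = Beta(16.9, 27.7).
After batch 2: Beta(16.9+2, 27.7+23) = Beta(18.9, 50.7).
Mode of Beta(a,b) for a,b>1 is (a−1)/(a+b−2) = 17.9/67.6 = 0.2648.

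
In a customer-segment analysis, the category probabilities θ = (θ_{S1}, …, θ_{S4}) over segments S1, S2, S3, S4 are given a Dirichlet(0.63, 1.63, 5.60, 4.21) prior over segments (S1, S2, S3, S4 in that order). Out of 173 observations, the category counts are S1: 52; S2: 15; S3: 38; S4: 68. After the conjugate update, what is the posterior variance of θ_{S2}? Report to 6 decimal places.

0.000440

The Dirichlet prior is conjugate to the Multinomial likelihood: each posterior αⱼ = prior αⱼ + observed count nⱼ.
Posterior concentration: (52.63, 16.63, 43.60, 72.21), total = 185.07.
Var[θ_j] = α_j(Σα−α_j)/((Σα)²(Σα+1)) = 16.63·168.44/(185.07²·186.07) = 0.000440.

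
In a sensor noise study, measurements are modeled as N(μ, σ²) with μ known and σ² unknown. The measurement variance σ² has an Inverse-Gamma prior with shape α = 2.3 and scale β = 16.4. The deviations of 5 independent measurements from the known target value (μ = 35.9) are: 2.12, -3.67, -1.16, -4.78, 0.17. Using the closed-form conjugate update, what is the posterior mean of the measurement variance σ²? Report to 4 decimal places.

With known mean μ and an Inverse-Gamma(α, β) prior on σ², the Normal likelihood is conjugate: posterior is Inv-Gamma(α + n/2, β + Σ(xᵢ−μ)²/2).
Σ(xᵢ−μ)² = (2.12)² + (-3.67)² + (-1.16)² + (-4.78)² + (0.17)² = 42.1862.
Posterior: Inv-Gamma(2.3 + 5/2, 16.4 + 42.1862/2) = Inv-Gamma(4.80, 37.49310).
E[σ²|data] = β/(α−1) = 37.49310/3.80 = 9.8666.

9.8666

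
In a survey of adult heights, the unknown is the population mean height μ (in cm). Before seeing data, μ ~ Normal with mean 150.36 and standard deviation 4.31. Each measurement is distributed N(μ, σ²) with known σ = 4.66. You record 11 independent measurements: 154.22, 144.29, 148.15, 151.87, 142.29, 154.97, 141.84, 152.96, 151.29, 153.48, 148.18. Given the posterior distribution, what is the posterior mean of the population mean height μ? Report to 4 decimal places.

149.5037

For Normal data with known variance σ², a Normal(μ₀, σ₀²) prior on μ is conjugate. Posterior precision = 1/σ₀² + n/σ²; posterior mean is the precision-weighted average of μ₀ and x̄.
Σxᵢ = 154.22 + 144.29 + 148.15 + 151.87 + 142.29 + 154.97 + 141.84 + 152.96 + 151.29 + 153.48 + 148.18 = 1643.54, so n·x̄ = 1643.54.
σ₀² = 4.31² = 18.5761, σ² = 4.66² = 21.7156; σ² + n·σ₀² = 21.7156 + 11·18.5761 = 226.0527.
Posterior mean = (μ₀/σ₀² + n·x̄/σ²)/(1/σ₀² + n/σ²) = (σ²·μ₀ + σ₀²·n·x̄)/(σ² + n·σ₀²) = (21.7156·150.36 + 18.5761·1643.54)/226.0527 = 33795.72101/226.0527 = 149.5037.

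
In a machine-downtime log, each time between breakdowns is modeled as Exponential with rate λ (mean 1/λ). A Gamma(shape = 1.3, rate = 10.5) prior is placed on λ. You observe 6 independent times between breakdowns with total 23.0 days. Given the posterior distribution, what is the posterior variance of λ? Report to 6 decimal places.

With a Gamma(shape α, rate β) prior on the exponential rate λ, the posterior after n observations with total T = Σxᵢ is Gamma(α+n, β+T).
Posterior: Gamma(1.3+6, 10.5+23.0) = Gamma(7.3, 33.5).
Var = α/β² = 0.006505.

0.006505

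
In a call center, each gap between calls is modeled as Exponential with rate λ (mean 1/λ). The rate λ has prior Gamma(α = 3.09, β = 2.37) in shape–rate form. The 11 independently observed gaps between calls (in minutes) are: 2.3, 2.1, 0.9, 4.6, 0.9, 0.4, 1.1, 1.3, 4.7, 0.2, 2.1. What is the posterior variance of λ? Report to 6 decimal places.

0.026705

With a Gamma(shape α, rate β) prior on the exponential rate λ, the posterior after n observations with total T = Σxᵢ is Gamma(α+n, β+T).
Sum of observations T = 20.6 minutes; n = 11.
Posterior: Gamma(3.09+11, 2.37+20.6) = Gamma(14.09, 22.97).
Var = α/β² = 0.026705.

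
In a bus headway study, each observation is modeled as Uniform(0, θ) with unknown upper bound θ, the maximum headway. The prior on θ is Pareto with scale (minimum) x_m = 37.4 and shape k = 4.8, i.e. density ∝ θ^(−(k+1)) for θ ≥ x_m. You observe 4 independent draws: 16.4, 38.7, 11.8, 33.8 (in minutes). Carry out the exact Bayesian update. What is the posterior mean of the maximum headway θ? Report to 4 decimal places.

A Pareto(scale x_m, shape k) prior on the upper bound θ of Uniform(0, θ) is conjugate: posterior is Pareto(max(x_m, max xᵢ), k + n).
Sample maximum = 38.7; prior scale x_m = 37.4 → posterior scale = max = 38.7.
Posterior shape = 4.8 + 4 = 8.8.
E[θ|data] = k·x_m/(k−1) = 8.8·38.7/7.8 = 43.6615.

43.6615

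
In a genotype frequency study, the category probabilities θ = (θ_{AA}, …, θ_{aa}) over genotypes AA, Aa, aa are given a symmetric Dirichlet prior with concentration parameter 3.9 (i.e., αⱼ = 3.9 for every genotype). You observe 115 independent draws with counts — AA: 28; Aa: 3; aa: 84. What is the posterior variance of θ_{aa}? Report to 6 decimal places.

0.001664

The Dirichlet prior is conjugate to the Multinomial likelihood: each posterior αⱼ = prior αⱼ + observed count nⱼ.
Posterior concentration: (31.9, 6.9, 87.9), total = 126.7.
Var[θ_j] = α_j(Σα−α_j)/((Σα)²(Σα+1)) = 87.9·38.8/(126.7²·127.7) = 0.001664.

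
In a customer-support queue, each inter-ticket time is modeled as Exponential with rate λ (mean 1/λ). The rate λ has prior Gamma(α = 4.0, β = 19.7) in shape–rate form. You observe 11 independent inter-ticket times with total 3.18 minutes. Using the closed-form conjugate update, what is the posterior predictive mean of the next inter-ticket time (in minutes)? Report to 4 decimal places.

With a Gamma(shape α, rate β) prior on the exponential rate λ, the posterior after n observations with total T = Σxᵢ is Gamma(α+n, β+T).
Posterior: Gamma(4.0+11, 19.7+3.18) = Gamma(15.0, 22.88).
The predictive distribution for the next observation is Lomax; its mean is β/(α−1) = 22.88/14.0 = 1.6343.

1.6343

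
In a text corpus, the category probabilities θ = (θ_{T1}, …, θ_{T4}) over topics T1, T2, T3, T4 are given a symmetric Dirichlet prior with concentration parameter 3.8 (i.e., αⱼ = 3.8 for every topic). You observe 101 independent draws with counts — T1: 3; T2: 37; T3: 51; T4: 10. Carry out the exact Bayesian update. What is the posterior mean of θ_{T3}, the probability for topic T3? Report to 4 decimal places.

0.4716

The Dirichlet prior is conjugate to the Multinomial likelihood: each posterior αⱼ = prior αⱼ + observed count nⱼ.
Posterior concentration: (6.8, 40.8, 54.8, 13.8), total = 116.2.
E[θ_{T3}|data] = α_{T3}/Σα = 54.8/116.2 = 0.4716.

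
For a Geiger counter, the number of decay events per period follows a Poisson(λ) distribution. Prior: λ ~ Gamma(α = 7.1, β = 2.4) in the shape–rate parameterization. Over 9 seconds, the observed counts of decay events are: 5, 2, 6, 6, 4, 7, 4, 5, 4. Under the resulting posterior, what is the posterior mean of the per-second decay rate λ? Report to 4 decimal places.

4.3947

With a Gamma(shape α, rate β) prior, the Poisson likelihood is conjugate: the posterior is Gamma(α + ΣXᵢ, β + n).
Sum of counts S = 43 over n = 9 seconds.
Posterior: Gamma(α+S, β+n) = Gamma(7.1+43, 2.4+9) = Gamma(50.1, 11.4).
Posterior mean = α/β = 50.1/11.4 = 4.3947.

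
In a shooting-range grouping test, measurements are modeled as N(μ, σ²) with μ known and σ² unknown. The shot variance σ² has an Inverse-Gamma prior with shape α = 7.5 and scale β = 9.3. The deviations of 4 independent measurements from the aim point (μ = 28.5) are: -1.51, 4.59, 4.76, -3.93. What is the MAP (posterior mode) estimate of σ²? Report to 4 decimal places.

With known mean μ and an Inverse-Gamma(α, β) prior on σ², the Normal likelihood is conjugate: posterior is Inv-Gamma(α + n/2, β + Σ(xᵢ−μ)²/2).
Σ(xᵢ−μ)² = (-1.51)² + (4.59)² + (4.76)² + (-3.93)² = 61.4507.
Posterior: Inv-Gamma(7.5 + 4/2, 9.3 + 61.4507/2) = Inv-Gamma(9.50, 40.02535).
Mode = β/(α+1) = 40.02535/10.50 = 3.8119.

3.8119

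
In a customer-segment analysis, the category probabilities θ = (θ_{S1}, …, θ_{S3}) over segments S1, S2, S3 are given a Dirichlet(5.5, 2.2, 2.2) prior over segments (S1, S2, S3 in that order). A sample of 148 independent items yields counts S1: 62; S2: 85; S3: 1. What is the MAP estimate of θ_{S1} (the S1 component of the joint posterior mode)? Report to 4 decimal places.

The Dirichlet prior is conjugate to the Multinomial likelihood: each posterior αⱼ = prior αⱼ + observed count nⱼ.
Posterior concentration: (67.5, 87.2, 3.2), total = 157.9.
Joint mode component: (α_{S1}−1)/(Σα−K) = 66.5/154.9 = 0.4293.

0.4293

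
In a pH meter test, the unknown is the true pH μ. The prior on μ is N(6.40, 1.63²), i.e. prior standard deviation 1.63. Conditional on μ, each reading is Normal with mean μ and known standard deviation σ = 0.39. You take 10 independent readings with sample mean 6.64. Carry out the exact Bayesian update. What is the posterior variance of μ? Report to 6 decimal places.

For Normal data with known variance σ², a Normal(μ₀, σ₀²) prior on μ is conjugate. Posterior precision = 1/σ₀² + n/σ²; posterior mean is the precision-weighted average of μ₀ and x̄.
σ₀² = 1.63² = 2.6569, σ² = 0.39² = 0.1521; σ² + n·σ₀² = 0.1521 + 10·2.6569 = 26.7211.
Posterior precision = 1/σ₀² + n/σ² = 1/2.6569 + 10/0.1521 = (σ² + n·σ₀²)/(σ₀²σ²) = 26.7211/(2.6569·0.1521); posterior variance σₙ² = σ₀²σ²/(σ² + n·σ₀²) = 2.6569·0.1521/26.7211 = 0.015123.

0.015123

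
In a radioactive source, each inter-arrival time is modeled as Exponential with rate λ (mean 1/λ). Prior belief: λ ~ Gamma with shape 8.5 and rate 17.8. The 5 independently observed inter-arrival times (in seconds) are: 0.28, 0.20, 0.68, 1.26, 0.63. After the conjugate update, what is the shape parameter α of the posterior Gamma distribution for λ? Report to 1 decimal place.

With a Gamma(shape α, rate β) prior on the exponential rate λ, the posterior after n observations with total T = Σxᵢ is Gamma(α+n, β+T).
Sum of observations T = 3.05 seconds; n = 5.
Posterior: Gamma(8.5+5, 17.8+3.05) = Gamma(13.5, 20.85).
Posterior α = 13.5.

13.5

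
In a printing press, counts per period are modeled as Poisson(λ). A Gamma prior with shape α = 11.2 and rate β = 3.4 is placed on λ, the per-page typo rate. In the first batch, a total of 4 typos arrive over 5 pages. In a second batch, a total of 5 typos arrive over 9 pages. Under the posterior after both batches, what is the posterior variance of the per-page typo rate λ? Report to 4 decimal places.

With a Gamma(shape α, rate β) prior, the Poisson likelihood is conjugate: the posterior is Gamma(α + ΣXᵢ, β + n).
After batch 1: Gamma(α+S, β+n) = Gamma(11.2+4, 3.4+5) = Gamma(15.2, 8.4).
After batch 2: Gamma(α+S, β+n) = Gamma(15.2+5, 8.4+9) = Gamma(20.2, 17.4).
Var = α/β² = 20.2/17.4² = 0.0667.

0.0667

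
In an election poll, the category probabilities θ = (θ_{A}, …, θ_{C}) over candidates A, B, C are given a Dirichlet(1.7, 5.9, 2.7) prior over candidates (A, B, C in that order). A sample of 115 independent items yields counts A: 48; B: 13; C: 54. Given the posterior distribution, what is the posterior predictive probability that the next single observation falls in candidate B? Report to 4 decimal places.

0.1508

The Dirichlet prior is conjugate to the Multinomial likelihood: each posterior αⱼ = prior αⱼ + observed count nⱼ.
Posterior concentration: (49.7, 18.9, 56.7), total = 125.3.
P(next = B | data) = α_{B}/Σα = 0.1508.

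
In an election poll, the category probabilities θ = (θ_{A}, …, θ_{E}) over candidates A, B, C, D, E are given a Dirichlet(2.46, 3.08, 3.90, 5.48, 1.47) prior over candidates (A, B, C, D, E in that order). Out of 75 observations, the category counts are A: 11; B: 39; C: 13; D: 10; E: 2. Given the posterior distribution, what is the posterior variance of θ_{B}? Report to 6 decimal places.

The Dirichlet prior is conjugate to the Multinomial likelihood: each posterior αⱼ = prior αⱼ + observed count nⱼ.
Posterior concentration: (13.46, 42.08, 16.90, 15.48, 3.47), total = 91.39.
Var[θ_j] = α_j(Σα−α_j)/((Σα)²(Σα+1)) = 42.08·49.31/(91.39²·92.39) = 0.002689.

0.002689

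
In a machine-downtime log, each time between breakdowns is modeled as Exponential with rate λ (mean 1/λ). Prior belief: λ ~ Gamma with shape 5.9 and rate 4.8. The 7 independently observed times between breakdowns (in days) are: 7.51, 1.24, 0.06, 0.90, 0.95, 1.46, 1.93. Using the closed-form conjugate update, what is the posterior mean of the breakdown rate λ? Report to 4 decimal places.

0.6844

With a Gamma(shape α, rate β) prior on the exponential rate λ, the posterior after n observations with total T = Σxᵢ is Gamma(α+n, β+T).
Sum of observations T = 14.05 days; n = 7.
Posterior: Gamma(5.9+7, 4.8+14.05) = Gamma(12.9, 18.85).
Posterior mean of λ = α/β = 12.9/18.85 = 0.6844.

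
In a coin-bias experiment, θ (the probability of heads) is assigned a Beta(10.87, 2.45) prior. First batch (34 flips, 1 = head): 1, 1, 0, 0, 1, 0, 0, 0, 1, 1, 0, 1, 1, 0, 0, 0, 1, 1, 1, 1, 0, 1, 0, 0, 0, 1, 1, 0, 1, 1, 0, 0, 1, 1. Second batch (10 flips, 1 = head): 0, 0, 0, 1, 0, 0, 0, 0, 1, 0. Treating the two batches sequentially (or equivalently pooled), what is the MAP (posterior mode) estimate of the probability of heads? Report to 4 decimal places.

0.5399

The Beta prior is conjugate to a Binomial/Bernoulli likelihood; the update adds successes to α and failures to β.
After batch 1: Beta(10.87+18, 2.45+16) = Beta(28.87, 18.45).
After batch 2: Beta(28.87+2, 18.45+8) = Beta(30.87, 26.45).
Mode of Beta(a,b) for a,b>1 is (a−1)/(a+b−2) = 29.87/55.32 = 0.5399.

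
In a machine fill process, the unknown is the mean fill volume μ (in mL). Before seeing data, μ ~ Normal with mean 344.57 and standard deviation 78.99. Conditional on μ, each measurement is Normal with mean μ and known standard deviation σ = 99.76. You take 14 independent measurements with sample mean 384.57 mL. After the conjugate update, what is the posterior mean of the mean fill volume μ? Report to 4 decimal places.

For Normal data with known variance σ², a Normal(μ₀, σ₀²) prior on μ is conjugate. Posterior precision = 1/σ₀² + n/σ²; posterior mean is the precision-weighted average of μ₀ and x̄.
n·x̄ = 14·384.57 = 5383.98.
σ₀² = 78.99² = 6239.4201, σ² = 99.76² = 9952.0576; σ² + n·σ₀² = 9952.0576 + 14·6239.4201 = 97303.939.
Posterior mean = (μ₀/σ₀² + n·x̄/σ²)/(1/σ₀² + n/σ²) = (σ²·μ₀ + σ₀²·n·x̄)/(σ² + n·σ₀²) = (9952.0576·344.57 + 6239.4201·5383.98)/97303.939 = 37022093.51723/97303.939 = 380.4789.

380.4789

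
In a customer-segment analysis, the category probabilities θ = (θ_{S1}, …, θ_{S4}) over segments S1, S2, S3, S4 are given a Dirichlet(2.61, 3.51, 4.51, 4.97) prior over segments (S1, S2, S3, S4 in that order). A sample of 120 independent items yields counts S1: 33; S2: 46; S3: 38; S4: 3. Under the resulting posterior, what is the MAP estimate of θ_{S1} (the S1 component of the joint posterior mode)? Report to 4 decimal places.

The Dirichlet prior is conjugate to the Multinomial likelihood: each posterior αⱼ = prior αⱼ + observed count nⱼ.
Posterior concentration: (35.61, 49.51, 42.51, 7.97), total = 135.60.
Joint mode component: (α_{S1}−1)/(Σα−K) = 34.61/131.60 = 0.2630.

0.2630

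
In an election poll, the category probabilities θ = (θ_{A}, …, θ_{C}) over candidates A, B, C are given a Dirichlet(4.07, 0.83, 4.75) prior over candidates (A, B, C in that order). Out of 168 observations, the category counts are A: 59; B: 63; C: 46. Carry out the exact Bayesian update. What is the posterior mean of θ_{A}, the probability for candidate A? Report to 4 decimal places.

0.3550

The Dirichlet prior is conjugate to the Multinomial likelihood: each posterior αⱼ = prior αⱼ + observed count nⱼ.
Posterior concentration: (63.07, 63.83, 50.75), total = 177.65.
E[θ_{A}|data] = α_{A}/Σα = 63.07/177.65 = 0.3550.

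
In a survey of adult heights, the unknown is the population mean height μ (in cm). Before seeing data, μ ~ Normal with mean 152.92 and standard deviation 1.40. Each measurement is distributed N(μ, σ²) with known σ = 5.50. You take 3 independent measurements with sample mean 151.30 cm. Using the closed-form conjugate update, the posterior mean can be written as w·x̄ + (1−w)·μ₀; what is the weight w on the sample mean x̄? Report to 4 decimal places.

0.1627

For Normal data with known variance σ², a Normal(μ₀, σ₀²) prior on μ is conjugate. Posterior precision = 1/σ₀² + n/σ²; posterior mean is the precision-weighted average of μ₀ and x̄.
σ₀² = 1.40² = 1.96, σ² = 5.50² = 30.25. Prior precision 1/σ₀² = 1/1.96; data precision n/σ² = 3/30.25.
w = (n/σ²)/(1/σ₀² + n/σ²) = n·σ₀²/(σ² + n·σ₀²) = 3·1.96/(30.25 + 3·1.96) = 5.88/36.13 = 0.1627.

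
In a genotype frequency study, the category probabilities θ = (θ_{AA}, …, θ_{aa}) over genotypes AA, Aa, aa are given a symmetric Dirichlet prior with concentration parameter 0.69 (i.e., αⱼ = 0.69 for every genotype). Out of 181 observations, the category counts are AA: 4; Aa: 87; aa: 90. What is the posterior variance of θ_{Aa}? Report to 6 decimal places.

0.001356

The Dirichlet prior is conjugate to the Multinomial likelihood: each posterior αⱼ = prior αⱼ + observed count nⱼ.
Posterior concentration: (4.69, 87.69, 90.69), total = 183.07.
Var[θ_j] = α_j(Σα−α_j)/((Σα)²(Σα+1)) = 87.69·95.38/(183.07²·184.07) = 0.001356.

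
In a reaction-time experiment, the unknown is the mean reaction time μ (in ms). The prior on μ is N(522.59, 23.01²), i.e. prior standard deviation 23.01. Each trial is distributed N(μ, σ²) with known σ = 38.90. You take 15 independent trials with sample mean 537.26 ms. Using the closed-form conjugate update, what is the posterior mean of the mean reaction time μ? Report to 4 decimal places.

For Normal data with known variance σ², a Normal(μ₀, σ₀²) prior on μ is conjugate. Posterior precision = 1/σ₀² + n/σ²; posterior mean is the precision-weighted average of μ₀ and x̄.
n·x̄ = 15·537.26 = 8058.9.
σ₀² = 23.01² = 529.4601, σ² = 38.90² = 1513.21; σ² + n·σ₀² = 1513.21 + 15·529.4601 = 9455.1115.
Posterior mean = (μ₀/σ₀² + n·x̄/σ²)/(1/σ₀² + n/σ²) = (σ²·μ₀ + σ₀²·n·x̄)/(σ² + n·σ₀²) = (1513.21·522.59 + 529.4601·8058.9)/9455.1115 = 5057654.41379/9455.1115 = 534.9122.

534.9122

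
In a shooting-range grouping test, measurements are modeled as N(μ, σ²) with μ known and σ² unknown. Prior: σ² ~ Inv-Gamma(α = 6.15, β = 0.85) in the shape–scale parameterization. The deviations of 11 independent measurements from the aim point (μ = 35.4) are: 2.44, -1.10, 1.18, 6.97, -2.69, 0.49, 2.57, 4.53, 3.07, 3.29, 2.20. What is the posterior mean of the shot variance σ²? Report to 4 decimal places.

5.5647

With known mean μ and an Inverse-Gamma(α, β) prior on σ², the Normal likelihood is conjugate: posterior is Inv-Gamma(α + n/2, β + Σ(xᵢ−μ)²/2).
Σ(xᵢ−μ)² = (2.44)² + (-1.10)² + (1.18)² + (6.97)² + (-2.69)² + (0.49)² + (2.57)² + (4.53)² + (3.07)² + (3.29)² + (2.20)² = 116.8279.
Posterior: Inv-Gamma(6.15 + 11/2, 0.85 + 116.8279/2) = Inv-Gamma(11.65, 59.26395).
E[σ²|data] = β/(α−1) = 59.26395/10.65 = 5.5647.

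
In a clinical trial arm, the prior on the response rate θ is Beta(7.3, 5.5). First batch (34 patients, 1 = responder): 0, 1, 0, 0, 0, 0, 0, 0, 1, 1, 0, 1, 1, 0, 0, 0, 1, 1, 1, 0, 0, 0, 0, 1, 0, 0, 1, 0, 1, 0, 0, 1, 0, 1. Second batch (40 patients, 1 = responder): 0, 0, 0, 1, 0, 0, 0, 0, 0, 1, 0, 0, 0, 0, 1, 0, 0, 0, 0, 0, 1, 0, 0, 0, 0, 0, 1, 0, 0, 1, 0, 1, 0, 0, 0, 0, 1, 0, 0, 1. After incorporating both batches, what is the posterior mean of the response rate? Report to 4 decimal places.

The Beta prior is conjugate to a Binomial/Bernoulli likelihood; the update adds successes to α and failures to β.
After batch 1: Beta(7.3+13, 5.5+21) = Beta(20.3, 26.5).
After batch 2: Beta(20.3+9, 26.5+31) = Beta(29.3, 57.5).
Posterior mean = α/(α+β) = 29.3/86.8 = 0.3376.

0.3376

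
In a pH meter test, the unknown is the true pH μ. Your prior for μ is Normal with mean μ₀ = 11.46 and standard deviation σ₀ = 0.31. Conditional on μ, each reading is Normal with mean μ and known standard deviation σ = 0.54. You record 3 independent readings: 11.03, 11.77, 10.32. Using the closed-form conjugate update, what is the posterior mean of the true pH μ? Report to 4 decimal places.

11.2512

For Normal data with known variance σ², a Normal(μ₀, σ₀²) prior on μ is conjugate. Posterior precision = 1/σ₀² + n/σ²; posterior mean is the precision-weighted average of μ₀ and x̄.
Σxᵢ = 11.03 + 11.77 + 10.32 = 33.12, so n·x̄ = 33.12.
σ₀² = 0.31² = 0.0961, σ² = 0.54² = 0.2916; σ² + n·σ₀² = 0.2916 + 3·0.0961 = 0.5799.
Posterior mean = (μ₀/σ₀² + n·x̄/σ²)/(1/σ₀² + n/σ²) = (σ²·μ₀ + σ₀²·n·x̄)/(σ² + n·σ₀²) = (0.2916·11.46 + 0.0961·33.12)/0.5799 = 6.524568/0.5799 = 11.2512.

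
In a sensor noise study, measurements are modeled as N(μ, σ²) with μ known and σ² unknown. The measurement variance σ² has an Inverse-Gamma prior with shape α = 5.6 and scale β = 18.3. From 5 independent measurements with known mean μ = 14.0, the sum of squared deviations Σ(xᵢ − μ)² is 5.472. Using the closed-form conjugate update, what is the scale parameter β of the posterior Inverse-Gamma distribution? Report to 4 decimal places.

With known mean μ and an Inverse-Gamma(α, β) prior on σ², the Normal likelihood is conjugate: posterior is Inv-Gamma(α + n/2, β + Σ(xᵢ−μ)²/2).
Posterior: Inv-Gamma(5.6 + 5/2, 18.3 + 5.472/2) = Inv-Gamma(8.10, 21.0360).
Posterior β = 21.0360.

21.0360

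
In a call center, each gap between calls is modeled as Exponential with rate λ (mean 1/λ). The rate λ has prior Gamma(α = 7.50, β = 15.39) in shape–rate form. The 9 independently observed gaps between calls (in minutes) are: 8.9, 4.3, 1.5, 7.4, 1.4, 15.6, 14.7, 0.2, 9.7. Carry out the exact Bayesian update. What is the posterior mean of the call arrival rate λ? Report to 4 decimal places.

With a Gamma(shape α, rate β) prior on the exponential rate λ, the posterior after n observations with total T = Σxᵢ is Gamma(α+n, β+T).
Sum of observations T = 63.7 minutes; n = 9.
Posterior: Gamma(7.50+9, 15.39+63.7) = Gamma(16.50, 79.09).
Posterior mean of λ = α/β = 16.50/79.09 = 0.2086.

0.2086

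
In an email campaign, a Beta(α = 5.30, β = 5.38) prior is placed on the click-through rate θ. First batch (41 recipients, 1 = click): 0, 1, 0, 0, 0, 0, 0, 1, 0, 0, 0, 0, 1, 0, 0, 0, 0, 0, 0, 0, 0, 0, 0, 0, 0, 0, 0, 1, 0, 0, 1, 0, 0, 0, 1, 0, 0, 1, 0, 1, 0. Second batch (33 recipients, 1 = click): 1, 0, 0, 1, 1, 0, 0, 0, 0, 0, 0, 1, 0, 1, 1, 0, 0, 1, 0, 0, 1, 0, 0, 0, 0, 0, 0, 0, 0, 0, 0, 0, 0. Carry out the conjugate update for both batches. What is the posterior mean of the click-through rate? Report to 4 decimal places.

The Beta prior is conjugate to a Binomial/Bernoulli likelihood; the update adds successes to α and failures to β.
After batch 1: Beta(5.30+8, 5.38+33) = Beta(13.30, 38.38).
After batch 2: Beta(13.30+8, 38.38+25) = Beta(21.30, 63.38).
Posterior mean = α/(α+β) = 21.30/84.68 = 0.2515.

0.2515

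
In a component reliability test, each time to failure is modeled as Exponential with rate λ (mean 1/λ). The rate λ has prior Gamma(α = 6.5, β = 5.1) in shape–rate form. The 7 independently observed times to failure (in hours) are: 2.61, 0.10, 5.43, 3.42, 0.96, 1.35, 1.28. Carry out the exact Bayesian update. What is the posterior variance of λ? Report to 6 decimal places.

With a Gamma(shape α, rate β) prior on the exponential rate λ, the posterior after n observations with total T = Σxᵢ is Gamma(α+n, β+T).
Sum of observations T = 15.15 hours; n = 7.
Posterior: Gamma(6.5+7, 5.1+15.15) = Gamma(13.5, 20.25).
Var = α/β² = 0.032922.

0.032922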